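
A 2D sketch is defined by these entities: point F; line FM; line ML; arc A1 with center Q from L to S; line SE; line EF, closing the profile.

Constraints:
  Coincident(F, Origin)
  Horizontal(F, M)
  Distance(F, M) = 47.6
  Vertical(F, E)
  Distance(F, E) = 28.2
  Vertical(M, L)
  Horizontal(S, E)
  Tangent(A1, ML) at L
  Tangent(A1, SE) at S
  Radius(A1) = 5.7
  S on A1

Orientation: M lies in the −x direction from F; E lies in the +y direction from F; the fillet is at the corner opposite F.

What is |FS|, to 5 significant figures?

50.506

The virtual corner opposite F is at (-47.600, 28.200). Since A1 is tangent to ML there, QL ⟂ ML and since A1 is tangent to SE there, QS ⟂ SE, with radius 5.7, so the center Q sits 5.7 in from both sides at Q = (-41.900, 22.500). That places the tangent points at L = (-47.600, 22.500) on ML and S = (-41.900, 28.200) on SE. Then |FS| = |S − F| = 50.506.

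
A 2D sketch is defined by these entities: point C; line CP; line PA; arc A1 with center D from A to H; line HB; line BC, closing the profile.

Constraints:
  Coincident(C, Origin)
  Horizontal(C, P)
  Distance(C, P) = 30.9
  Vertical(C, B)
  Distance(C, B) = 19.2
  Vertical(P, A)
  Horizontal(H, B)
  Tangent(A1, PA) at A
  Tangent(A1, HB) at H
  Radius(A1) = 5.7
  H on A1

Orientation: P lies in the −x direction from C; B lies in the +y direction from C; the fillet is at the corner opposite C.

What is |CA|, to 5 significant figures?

33.720

C is at the origin; C and P share the same y with |CP| = 30.9 and P on the −x side, so P = (-30.900, 0.0000). CB is vertical with |CB| = 19.2 and B on the +y side, so B = (0.0000, 19.200). The virtual corner opposite C is at (-30.900, 19.200). A1 meets PA tangentially, so DA is at right angles to PA and tangency of A1 to HB means the radius DH is perpendicular to HB, with radius 5.7, so the center D sits 5.7 in from both sides at D = (-25.200, 13.500). That places the tangent points at A = (-30.900, 13.500) on PA and H = (-25.200, 19.200) on HB. Then |CA| = |A − C| = 33.720.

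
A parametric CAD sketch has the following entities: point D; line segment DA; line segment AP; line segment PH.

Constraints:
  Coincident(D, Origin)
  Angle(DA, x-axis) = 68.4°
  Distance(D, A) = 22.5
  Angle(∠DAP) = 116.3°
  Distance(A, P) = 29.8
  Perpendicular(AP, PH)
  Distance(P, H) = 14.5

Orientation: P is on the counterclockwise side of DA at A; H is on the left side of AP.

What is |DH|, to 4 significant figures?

40.17

D is at the origin; DA runs at 68.4° with length 22.5, so A = 22.5·(cos 68.4°, sin 68.4°) = (8.283, 20.92). ∠DAP = 116.3°, so AP runs at 68.4° + (180° − 116.3°) = 132.1° from the x-axis; with |AP| = 29.8, P = A + 29.8·(cos 132.1°, sin 132.1°) = (-11.70, 43.03). AP is perpendicular to PH; with |PH| = 14.5 on the left of AP, H = P + 14.5·(-0.7420, -0.6704) = (-22.45, 33.31). Then |DH| = |H − D| = 40.17.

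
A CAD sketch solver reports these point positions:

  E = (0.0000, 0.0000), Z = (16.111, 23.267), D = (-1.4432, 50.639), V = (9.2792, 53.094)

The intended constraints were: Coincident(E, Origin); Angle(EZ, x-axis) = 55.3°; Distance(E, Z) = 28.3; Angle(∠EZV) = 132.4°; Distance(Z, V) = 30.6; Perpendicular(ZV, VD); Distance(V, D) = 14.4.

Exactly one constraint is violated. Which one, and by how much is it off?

Distance(V, D) = 14.4 — off by 3.40.

E = (0.00, 0.00) ✓; EZ at 55.30° ✓; |EZ| = 28.30 ✓; ∠EZV = 132.4° ✓; |ZV| = 30.60 ✓; ∠(ZV, VD) = 90.00° ✓; |VD| = 11.00 ✗.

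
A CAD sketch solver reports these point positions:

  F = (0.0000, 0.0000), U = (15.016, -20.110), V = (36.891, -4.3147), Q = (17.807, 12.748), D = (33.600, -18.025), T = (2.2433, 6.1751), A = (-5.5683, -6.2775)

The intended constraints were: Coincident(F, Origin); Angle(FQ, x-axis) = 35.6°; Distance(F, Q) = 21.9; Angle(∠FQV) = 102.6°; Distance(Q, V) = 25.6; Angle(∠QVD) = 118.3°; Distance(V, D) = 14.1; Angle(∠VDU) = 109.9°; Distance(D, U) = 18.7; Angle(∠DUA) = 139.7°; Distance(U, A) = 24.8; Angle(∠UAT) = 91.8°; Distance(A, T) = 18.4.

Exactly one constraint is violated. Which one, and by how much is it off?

Distance(A, T) = 18.4 — off by 3.70.

F = (0.00, 0.00) ✓; FQ at 35.60° ✓; |FQ| = 21.90 ✓; ∠FQV = 102.6° ✓; |QV| = 25.60 ✓; ∠QVD = 118.3° ✓; |VD| = 14.10 ✓; ∠VDU = 109.9° ✓; |DU| = 18.70 ✓; ∠DUA = 139.7° ✓; |UA| = 24.80 ✓; ∠UAT = 91.80° ✓; |AT| = 14.70 ✗.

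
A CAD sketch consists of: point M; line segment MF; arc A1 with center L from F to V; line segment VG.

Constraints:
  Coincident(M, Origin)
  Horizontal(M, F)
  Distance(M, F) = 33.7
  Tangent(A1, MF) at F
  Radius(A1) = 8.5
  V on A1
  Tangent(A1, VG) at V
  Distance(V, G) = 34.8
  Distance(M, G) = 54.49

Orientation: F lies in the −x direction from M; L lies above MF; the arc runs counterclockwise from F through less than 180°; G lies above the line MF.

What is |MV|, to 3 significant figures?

27.3

M is at the origin; MF is horizontal with |MF| = 33.7 and F on the −x side, so F = (-33.7, 0.00). A1 meets MF tangentially, so LF is at right angles to MF, so L = F + (0, 8.5) = (-33.7, 8.50). Since LV ⟂ VG (tangency), |LG| = √(8.5² + 34.8²) = 35.8 regardless of where V sits on A1. So G lies on both circle(M, 54.49) and circle(L, 35.8); the above-MF intersection is G = (-31.8, 44.3). V is the foot of the tangent from G: V = (-25.3, 10.1).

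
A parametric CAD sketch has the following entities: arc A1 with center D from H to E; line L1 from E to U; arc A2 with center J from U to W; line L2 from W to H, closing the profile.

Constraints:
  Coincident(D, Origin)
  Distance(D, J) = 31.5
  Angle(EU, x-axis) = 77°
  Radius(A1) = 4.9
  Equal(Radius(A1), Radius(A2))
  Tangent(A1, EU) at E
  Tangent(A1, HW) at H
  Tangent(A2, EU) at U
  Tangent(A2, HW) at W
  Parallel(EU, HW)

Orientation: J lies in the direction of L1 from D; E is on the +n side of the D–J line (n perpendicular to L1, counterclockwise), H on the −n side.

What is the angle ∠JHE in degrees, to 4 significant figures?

81.16°

D is at the origin and J lies 31.5 along u from D, so J = 31.5·u = (7.086, 30.69). Tangency of A1 to both parallel lines with radius 4.9 puts E and H at D ± 4.9·n: E = (-4.774, 1.102), H = (4.774, -1.102). Then cos ∠JHE = HJ·HE / (|HJ||HE|), giving 81.16°.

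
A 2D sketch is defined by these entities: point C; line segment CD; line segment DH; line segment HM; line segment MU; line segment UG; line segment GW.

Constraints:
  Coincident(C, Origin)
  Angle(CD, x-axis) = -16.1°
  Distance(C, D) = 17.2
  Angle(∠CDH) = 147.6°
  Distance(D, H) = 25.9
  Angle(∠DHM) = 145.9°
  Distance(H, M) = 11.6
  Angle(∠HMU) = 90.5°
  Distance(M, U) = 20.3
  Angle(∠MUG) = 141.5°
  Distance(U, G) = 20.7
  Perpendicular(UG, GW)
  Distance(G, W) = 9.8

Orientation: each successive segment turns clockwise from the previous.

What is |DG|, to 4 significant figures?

30.12

∠HMU = 90.5° gives MU at -172.1° from the x-axis; with |MU| = 20.3, U = (15.07, -38.46). ∠MUG = 141.5° gives UG at 149.4° from the x-axis; with |UG| = 20.7, G = (-2.743, -27.92). Then |DG| = |G − D| = 30.12.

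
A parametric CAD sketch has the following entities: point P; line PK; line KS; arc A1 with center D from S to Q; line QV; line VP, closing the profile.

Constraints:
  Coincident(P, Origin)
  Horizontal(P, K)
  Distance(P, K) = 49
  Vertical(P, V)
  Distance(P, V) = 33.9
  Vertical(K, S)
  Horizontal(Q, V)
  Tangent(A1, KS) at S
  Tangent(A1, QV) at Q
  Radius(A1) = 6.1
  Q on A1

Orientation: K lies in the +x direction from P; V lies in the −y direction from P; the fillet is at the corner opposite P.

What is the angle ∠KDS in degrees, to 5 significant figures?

77.624°

P is at the origin; P and K share the same y with |PK| = 49.0 and K on the +x side, so K = (49.000, 0.0000). PV is vertical with |PV| = 33.9 and V on the −y side, so V = (0.0000, -33.900). The virtual corner opposite P is at (49.000, -33.900). Since A1 is tangent to KS there, DS ⟂ KS and since A1 is tangent to QV there, DQ ⟂ QV, with radius 6.1, so the center D sits 6.1 in from both sides at D = (42.900, -27.800). That places the tangent points at S = (49.000, -27.800) on KS and Q = (42.900, -33.900) on QV. Then cos ∠KDS = DK·DS / (|DK||DS|), giving 77.624°.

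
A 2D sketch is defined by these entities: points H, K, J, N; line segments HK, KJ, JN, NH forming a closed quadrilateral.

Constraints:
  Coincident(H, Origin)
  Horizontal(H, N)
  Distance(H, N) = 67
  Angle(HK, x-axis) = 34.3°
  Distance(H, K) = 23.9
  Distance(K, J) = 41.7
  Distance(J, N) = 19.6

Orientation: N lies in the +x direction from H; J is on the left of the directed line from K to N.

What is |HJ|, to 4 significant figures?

63.91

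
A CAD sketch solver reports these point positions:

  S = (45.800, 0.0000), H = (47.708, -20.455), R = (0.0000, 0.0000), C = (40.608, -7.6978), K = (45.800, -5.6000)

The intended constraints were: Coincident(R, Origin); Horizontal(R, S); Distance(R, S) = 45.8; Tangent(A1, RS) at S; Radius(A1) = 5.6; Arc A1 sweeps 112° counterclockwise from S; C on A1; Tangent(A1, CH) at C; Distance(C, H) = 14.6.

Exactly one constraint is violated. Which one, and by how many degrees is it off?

Tangent(A1, CH) at C — off by 7.10°.

R = (0.00, 0.00) ✓; R.y = 0.00, S.y = 0.00 ✓; |RS| = 45.80 ✓; ∠(KS, SR) = 90.00° ✓; |KS| = 5.600 ✓; bearing(K→C) − bearing(K→S) = 112.0° ✓; |KC| = 5.600 ✓; ∠(KC, CH) = 82.90° ✗; |CH| = 14.60 ✓.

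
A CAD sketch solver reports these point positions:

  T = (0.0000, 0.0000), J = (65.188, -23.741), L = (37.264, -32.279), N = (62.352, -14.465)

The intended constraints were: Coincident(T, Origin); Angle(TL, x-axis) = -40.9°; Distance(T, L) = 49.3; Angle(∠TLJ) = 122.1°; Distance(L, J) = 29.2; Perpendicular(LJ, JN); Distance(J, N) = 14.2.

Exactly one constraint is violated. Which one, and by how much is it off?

Distance(J, N) = 14.2 — off by 4.50.

T = (0.00, 0.00) ✓; TL at -40.90° ✓; |TL| = 49.30 ✓; ∠TLJ = 122.1° ✓; |LJ| = 29.20 ✓; ∠(LJ, JN) = 90.00° ✓; |JN| = 9.700 ✗.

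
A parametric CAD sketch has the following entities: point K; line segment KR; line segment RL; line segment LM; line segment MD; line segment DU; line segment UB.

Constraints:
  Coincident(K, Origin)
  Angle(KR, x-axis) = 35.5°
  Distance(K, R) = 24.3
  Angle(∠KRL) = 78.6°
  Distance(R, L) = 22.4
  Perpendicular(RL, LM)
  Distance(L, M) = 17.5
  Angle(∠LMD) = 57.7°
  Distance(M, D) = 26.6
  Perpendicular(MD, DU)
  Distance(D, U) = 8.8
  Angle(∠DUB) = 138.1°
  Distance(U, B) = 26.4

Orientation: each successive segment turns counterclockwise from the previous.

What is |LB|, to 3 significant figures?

13.7

K is at the origin; KR runs at 35.5° with length 24.3, so R = (19.8, 14.1). ∠KRL = 78.6° gives RL at 137° from the x-axis; with |RL| = 22.4, L = (3.43, 29.4). RL is perpendicular to LM, so LM runs at -133°; with |LM| = 17.5, M = (-8.53, 16.6). ∠LMD = 57.7° gives MD at -10.8° from the x-axis; with |MD| = 26.6, D = (17.6, 11.7). MD ⟂ DU, so DU runs at 79.2°; with |DU| = 8.8, U = (19.2, 20.3). ∠DUB = 138.1° gives UB at 121° from the x-axis; with |UB| = 26.4, B = (5.61, 42.9). Then |LB| = |B − L| = 13.7.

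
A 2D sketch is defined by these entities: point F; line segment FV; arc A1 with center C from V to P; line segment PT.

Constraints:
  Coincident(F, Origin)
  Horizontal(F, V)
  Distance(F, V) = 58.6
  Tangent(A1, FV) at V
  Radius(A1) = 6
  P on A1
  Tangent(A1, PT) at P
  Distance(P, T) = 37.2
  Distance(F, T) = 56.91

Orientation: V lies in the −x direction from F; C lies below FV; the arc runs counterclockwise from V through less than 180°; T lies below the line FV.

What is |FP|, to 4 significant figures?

64.12

Checks: ∠(CV, VF) = 90.00° ✓; |CP| = 6.000 ✓; ∠(CP, PT) = 90.00° ✓; |PT| = 37.20 ✓; |FT| = 56.91 ✓.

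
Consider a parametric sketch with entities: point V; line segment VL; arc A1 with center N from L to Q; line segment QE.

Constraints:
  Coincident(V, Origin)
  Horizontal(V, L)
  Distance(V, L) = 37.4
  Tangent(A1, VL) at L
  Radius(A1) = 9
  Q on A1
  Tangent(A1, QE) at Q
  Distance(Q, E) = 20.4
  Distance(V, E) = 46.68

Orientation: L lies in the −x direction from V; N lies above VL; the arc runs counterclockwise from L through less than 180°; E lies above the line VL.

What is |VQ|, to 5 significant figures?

31.058

Checks: |NQ| = 9.000 ✓; ∠(NQ, QE) = 90.00° ✓; |QE| = 20.40 ✓; |VE| = 46.68 ✓.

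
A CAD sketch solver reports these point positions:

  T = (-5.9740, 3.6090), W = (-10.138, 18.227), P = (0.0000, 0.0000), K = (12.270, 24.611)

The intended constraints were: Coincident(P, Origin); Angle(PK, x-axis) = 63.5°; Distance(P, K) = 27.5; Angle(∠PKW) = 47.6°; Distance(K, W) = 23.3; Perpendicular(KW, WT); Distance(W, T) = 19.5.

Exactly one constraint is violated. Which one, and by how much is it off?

Distance(W, T) = 19.5 — off by 4.30.

P = (0.00, 0.00) ✓; PK at 63.50° ✓; |PK| = 27.50 ✓; ∠PKW = 47.60° ✓; |KW| = 23.30 ✓; ∠(KW, WT) = 90.00° ✓; |WT| = 15.20 ✗.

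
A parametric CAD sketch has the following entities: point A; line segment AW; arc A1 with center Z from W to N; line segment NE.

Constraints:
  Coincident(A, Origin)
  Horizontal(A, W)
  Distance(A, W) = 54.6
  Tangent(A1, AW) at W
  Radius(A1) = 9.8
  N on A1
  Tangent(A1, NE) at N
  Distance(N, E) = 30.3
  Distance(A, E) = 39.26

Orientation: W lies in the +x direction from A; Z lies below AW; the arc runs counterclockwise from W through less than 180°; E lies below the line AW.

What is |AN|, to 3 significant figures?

47.1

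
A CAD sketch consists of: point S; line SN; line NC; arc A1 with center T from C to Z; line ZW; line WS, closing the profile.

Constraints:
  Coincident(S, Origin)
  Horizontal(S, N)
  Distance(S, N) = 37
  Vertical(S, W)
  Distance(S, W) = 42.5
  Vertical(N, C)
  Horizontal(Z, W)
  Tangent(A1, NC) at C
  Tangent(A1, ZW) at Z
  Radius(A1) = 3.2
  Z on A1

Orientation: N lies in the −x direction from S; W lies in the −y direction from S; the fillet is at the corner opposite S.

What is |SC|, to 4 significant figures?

53.98

S is at the origin; S and N share the same y with |SN| = 37.0 and N on the −x side, so N = (-37.00, 0.000). SW is vertical with |SW| = 42.5 and W on the −y side, so W = (0.000, -42.50). The virtual corner opposite S is at (-37.00, -42.50). Since A1 is tangent to NC there, TC ⟂ NC and the tangent condition forces TZ to be normal to ZW, with radius 3.2, so the center T sits 3.2 in from both sides at T = (-33.80, -39.30). That places the tangent points at C = (-37.00, -39.30) on NC and Z = (-33.80, -42.50) on ZW. Then |SC| = |C − S| = 53.98.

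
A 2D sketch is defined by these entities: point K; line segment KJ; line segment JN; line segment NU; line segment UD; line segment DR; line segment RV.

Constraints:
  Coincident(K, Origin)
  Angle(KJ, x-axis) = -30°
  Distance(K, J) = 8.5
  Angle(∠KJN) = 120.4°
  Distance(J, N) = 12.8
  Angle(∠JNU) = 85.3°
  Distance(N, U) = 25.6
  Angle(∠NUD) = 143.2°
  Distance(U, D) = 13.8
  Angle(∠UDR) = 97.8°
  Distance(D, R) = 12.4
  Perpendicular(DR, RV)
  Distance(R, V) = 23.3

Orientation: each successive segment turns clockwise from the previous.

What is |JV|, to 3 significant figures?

10.5

K is at the origin; KJ runs at -30.0° with length 8.5, so J = (7.36, -4.25). ∠KJN = 120.4° gives JN at -89.6° from the x-axis; with |JN| = 12.8, N = (7.45, -17.0). ∠JNU = 85.3° gives NU at 176° from the x-axis; with |NU| = 25.6, U = (-18.1, -15.1). ∠NUD = 143.2° gives UD at 139° from the x-axis; with |UD| = 13.8, D = (-28.5, -6.06). ∠UDR = 97.8° gives DR at 56.7° from the x-axis; with |DR| = 12.4, R = (-21.7, 4.31). DR is perpendicular to RV, so RV runs at -33.3°; with |RV| = 23.3, V = (-2.19, -8.49). Then |JV| = |V − J| = 10.5.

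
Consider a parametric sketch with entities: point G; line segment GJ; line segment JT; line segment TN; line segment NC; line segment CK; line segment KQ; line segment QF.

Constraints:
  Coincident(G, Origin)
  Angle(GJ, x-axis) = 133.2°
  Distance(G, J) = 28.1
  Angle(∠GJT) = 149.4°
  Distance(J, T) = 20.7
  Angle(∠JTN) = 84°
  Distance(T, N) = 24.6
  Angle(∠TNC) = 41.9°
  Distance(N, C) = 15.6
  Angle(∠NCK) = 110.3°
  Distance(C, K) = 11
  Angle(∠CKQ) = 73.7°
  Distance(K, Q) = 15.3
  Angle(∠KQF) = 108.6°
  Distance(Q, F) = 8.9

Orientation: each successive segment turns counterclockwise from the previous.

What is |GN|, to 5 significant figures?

43.518

G is at the origin; GJ runs at 133.2° with length 28.1, so J = (-19.236, 20.484). ∠GJT = 149.4° gives JT at 163.80° from the x-axis; with |JT| = 20.7, T = (-39.114, 26.259). ∠JTN = 84.0° gives TN at -100.20° from the x-axis; with |TN| = 24.6, N = (-43.470, 2.0479). Then |GN| = |N − G| = 43.518.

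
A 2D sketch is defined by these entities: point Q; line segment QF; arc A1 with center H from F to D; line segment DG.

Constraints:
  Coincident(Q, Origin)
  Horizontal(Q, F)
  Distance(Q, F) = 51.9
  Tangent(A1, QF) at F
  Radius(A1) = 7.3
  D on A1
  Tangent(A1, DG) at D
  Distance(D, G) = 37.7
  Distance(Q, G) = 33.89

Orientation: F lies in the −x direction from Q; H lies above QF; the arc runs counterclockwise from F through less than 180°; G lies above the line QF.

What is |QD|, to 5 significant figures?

46.946

Checks: |QF| = 51.90 ✓; |HD| = 7.300 ✓; ∠(HD, DG) = 90.00° ✓; |DG| = 37.70 ✓; |QG| = 33.89 ✓.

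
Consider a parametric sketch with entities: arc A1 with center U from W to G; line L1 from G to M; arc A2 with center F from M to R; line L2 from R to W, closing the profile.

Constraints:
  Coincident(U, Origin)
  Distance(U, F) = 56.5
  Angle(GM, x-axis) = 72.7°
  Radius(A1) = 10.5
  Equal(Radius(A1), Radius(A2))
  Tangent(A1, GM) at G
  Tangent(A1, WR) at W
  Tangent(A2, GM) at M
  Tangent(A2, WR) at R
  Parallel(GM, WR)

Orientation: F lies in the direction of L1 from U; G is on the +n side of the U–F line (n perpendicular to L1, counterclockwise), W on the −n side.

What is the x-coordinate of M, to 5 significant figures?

6.7767

The slot axis is L1's direction at 72.7°, so u = (cos 72.7°, sin 72.7°) = (0.29737, 0.95476) and n = (−sin 72.7°, cos 72.7°) = (-0.95476, 0.29737). U is at the origin and F lies 56.5 along u from U, so F = 56.5·u = (16.802, 53.944). Tangency of A1 to both parallel lines with radius 10.5 puts G and W at U ± 10.5·n: G = (-10.025, 3.1224), W = (10.025, -3.1224). Equal radii place M and R the same way about F: M = F + 10.5·n = (6.7767, 57.066), R = F − 10.5·n = (26.827, 50.822). So M.x = 6.7767.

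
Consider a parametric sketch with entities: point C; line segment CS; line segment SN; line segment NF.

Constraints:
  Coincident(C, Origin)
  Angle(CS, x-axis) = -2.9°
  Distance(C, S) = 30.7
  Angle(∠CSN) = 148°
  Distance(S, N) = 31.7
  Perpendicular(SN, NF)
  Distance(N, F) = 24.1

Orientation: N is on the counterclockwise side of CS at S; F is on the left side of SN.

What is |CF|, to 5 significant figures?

58.264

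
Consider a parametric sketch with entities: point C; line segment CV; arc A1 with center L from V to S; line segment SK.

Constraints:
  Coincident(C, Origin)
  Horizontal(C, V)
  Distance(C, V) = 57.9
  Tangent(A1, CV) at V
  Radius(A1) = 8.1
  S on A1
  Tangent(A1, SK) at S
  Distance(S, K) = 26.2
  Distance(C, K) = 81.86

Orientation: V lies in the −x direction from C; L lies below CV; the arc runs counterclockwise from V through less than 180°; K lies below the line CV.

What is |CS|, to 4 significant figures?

65.27

C is at the origin; CV is horizontal with |CV| = 57.9 and V on the −x side, so V = (-57.90, 0.000). The tangent condition forces LV to be normal to CV, so L = V + (0, -8.1) = (-57.90, -8.100). Since LS ⟂ SK (tangency), |LK| = √(8.1² + 26.2²) = 27.42 regardless of where S sits on A1. So K lies on both circle(C, 81.86) and circle(L, 27.42); the below-CV intersection is K = (-77.00, -27.77). S is the foot of the tangent from K: S = (-65.12, -4.425).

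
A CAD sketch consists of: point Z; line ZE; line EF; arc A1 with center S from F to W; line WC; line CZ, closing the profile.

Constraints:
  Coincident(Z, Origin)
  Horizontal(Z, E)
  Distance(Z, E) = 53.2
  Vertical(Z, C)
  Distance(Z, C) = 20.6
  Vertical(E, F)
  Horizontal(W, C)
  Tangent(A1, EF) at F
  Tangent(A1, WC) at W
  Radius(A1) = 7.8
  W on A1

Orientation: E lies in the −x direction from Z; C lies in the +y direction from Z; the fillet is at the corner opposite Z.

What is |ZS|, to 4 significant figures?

47.17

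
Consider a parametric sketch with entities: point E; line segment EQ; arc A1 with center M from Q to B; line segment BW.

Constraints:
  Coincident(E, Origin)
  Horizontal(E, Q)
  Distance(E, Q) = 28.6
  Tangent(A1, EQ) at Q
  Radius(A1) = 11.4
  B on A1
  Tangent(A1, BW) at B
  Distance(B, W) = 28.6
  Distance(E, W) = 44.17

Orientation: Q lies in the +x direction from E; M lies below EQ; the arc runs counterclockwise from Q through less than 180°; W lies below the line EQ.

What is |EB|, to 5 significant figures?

20.824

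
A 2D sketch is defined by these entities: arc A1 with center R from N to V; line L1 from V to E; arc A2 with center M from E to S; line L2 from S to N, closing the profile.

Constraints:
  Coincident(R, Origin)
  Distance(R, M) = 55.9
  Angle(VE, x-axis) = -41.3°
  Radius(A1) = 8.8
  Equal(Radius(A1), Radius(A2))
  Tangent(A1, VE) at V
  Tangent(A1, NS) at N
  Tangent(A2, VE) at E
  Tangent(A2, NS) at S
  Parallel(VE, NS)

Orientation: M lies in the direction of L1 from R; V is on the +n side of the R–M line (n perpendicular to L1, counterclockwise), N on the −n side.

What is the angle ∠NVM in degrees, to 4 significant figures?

81.05°

The slot axis is L1's direction at -41.3°, so u = (cos -41.3°, sin -41.3°) = (0.7513, -0.6600) and n = (−sin -41.3°, cos -41.3°) = (0.6600, 0.7513). R is at the origin and M lies 55.9 along u from R, so M = 55.9·u = (42.00, -36.89). Tangency of A1 to both parallel lines with radius 8.8 puts V and N at R ± 8.8·n: V = (5.808, 6.611), N = (-5.808, -6.611). Then cos ∠NVM = VN·VM / (|VN||VM|), giving 81.05°.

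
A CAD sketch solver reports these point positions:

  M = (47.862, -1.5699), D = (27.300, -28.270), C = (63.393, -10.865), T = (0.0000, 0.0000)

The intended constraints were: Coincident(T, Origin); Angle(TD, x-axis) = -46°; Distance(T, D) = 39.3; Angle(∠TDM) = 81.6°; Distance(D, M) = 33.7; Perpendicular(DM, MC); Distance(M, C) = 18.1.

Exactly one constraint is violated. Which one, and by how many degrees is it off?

Perpendicular(DM, MC) — off by 6.70°.

T = (0.00, 0.00) ✓; TD at -46.00° ✓; |TD| = 39.30 ✓; ∠TDM = 81.60° ✓; |DM| = 33.70 ✓; ∠(DM, MC) = 83.30° ✗; |MC| = 18.10 ✓.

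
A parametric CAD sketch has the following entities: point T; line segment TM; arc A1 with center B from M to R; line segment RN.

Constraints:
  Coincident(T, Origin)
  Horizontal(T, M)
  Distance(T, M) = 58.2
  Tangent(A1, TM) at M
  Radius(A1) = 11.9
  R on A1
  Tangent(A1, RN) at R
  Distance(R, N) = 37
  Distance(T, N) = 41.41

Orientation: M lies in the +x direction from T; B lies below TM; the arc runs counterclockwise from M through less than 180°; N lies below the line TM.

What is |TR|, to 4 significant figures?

49.24

T is at the origin; T and M share the same y with |TM| = 58.2 and M on the +x side, so M = (58.20, 0.000). A1 meets TM tangentially, so BM is at right angles to TM, so B = M + (0, -11.9) = (58.20, -11.90). Since BR ⟂ RN (tangency), |BN| = √(11.9² + 37.0²) = 38.87 regardless of where R sits on A1. So N lies on both circle(T, 41.41) and circle(B, 38.87); the below-TM intersection is N = (25.38, -32.72). R is the foot of the tangent from N: R = (49.05, -4.286).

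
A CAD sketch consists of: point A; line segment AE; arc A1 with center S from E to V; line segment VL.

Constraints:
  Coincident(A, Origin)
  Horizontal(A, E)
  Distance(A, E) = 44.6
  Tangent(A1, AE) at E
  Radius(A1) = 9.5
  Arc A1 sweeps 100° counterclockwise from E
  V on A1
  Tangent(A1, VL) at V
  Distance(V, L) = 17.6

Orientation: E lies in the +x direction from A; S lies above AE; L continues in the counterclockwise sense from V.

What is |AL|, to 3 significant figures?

58.3

On A1, E sits at bearing -90° from S; a 100° counterclockwise sweep puts V at bearing 10°, so V = S + 9.5·(cos 10°, sin 10°) = (54.0, 11.1). A1 meets VL tangentially, so SV is at right angles to VL, so VL runs along (−sin 10°, cos 10°); with |VL| = 17.6, L = (50.9, 28.5). Then |AL| = |L − A| = 58.3.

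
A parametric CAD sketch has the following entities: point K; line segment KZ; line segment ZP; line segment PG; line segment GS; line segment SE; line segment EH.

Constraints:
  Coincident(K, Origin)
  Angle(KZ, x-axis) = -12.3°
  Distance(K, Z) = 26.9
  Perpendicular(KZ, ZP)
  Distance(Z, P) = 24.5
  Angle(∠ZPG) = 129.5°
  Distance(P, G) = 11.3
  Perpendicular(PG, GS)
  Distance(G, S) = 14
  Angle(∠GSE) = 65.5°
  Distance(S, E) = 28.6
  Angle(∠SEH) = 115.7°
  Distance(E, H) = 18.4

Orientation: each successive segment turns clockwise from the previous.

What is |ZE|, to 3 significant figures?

16.8

K is at the origin; KZ runs at -12.3° with length 26.9, so Z = (26.3, -5.73). KZ is perpendicular to ZP, so ZP runs at -102°; with |ZP| = 24.5, P = (21.1, -29.7). ∠ZPG = 129.5° gives PG at -153° from the x-axis; with |PG| = 11.3, G = (11.0, -34.8). The perpendicularity gives GS at right angles to PG, so GS runs at 117°; with |GS| = 14.0, S = (4.61, -22.4). ∠GSE = 65.5° gives SE at 2.70° from the x-axis; with |SE| = 28.6, E = (33.2, -21.0). Then |ZE| = |E − Z| = 16.8.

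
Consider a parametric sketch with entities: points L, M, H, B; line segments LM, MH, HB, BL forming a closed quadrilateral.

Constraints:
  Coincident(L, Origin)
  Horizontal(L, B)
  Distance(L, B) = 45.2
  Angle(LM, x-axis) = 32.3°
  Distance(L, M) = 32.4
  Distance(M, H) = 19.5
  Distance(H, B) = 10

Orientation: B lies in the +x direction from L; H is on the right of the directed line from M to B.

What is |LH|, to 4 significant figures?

35.22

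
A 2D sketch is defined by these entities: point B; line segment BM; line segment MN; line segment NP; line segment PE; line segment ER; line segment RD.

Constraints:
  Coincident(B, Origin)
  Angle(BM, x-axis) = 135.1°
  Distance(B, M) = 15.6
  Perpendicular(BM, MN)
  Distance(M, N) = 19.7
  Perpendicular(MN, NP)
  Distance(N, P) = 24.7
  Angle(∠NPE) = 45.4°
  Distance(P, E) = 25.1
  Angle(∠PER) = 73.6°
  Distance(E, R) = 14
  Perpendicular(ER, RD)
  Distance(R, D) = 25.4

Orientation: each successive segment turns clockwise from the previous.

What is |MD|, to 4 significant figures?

34.68

B is at the origin; BM runs at 135.1° with length 15.6, so M = (-11.05, 11.01). The perpendicularity gives MN at right angles to BM, so MN runs at 45.10°; with |MN| = 19.7, N = (2.856, 24.97). MN is perpendicular to NP, so NP runs at -44.90°; with |NP| = 24.7, P = (20.35, 7.531). ∠NPE = 45.4° gives PE at -179.5° from the x-axis; with |PE| = 25.1, E = (-4.747, 7.312). ∠PER = 73.6° gives ER at 74.10° from the x-axis; with |ER| = 14.0, R = (-0.9121, 20.78). The perpendicularity gives RD at right angles to ER, so RD runs at -15.90°; with |RD| = 25.4, D = (23.52, 13.82). Then |MD| = |D − M| = 34.68.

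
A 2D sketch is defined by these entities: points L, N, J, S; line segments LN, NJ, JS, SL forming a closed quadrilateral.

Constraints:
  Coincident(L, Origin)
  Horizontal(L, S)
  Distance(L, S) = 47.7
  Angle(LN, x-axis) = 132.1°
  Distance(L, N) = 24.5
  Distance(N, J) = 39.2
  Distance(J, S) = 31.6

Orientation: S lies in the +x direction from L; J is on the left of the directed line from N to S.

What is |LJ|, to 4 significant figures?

29.90

Checks: |NJ| = 39.20 ✓; |JS| = 31.60 ✓.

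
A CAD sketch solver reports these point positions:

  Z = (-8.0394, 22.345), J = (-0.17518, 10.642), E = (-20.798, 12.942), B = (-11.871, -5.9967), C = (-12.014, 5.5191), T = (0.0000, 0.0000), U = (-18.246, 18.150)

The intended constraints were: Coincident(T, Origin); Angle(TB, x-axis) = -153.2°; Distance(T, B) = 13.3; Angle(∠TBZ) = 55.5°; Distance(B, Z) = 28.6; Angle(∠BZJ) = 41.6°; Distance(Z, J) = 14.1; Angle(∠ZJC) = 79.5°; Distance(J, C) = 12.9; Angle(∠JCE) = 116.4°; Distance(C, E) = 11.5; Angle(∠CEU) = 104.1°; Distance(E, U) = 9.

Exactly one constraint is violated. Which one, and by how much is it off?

Distance(E, U) = 9 — off by 3.20.

T = (0.00, 0.00) ✓; TB at -153.2° ✓; |TB| = 13.30 ✓; ∠TBZ = 55.50° ✓; |BZ| = 28.60 ✓; ∠BZJ = 41.60° ✓; |ZJ| = 14.10 ✓; ∠ZJC = 79.50° ✓; |JC| = 12.90 ✓; ∠JCE = 116.4° ✓; |CE| = 11.50 ✓; ∠CEU = 104.1° ✓; |EU| = 5.800 ✗.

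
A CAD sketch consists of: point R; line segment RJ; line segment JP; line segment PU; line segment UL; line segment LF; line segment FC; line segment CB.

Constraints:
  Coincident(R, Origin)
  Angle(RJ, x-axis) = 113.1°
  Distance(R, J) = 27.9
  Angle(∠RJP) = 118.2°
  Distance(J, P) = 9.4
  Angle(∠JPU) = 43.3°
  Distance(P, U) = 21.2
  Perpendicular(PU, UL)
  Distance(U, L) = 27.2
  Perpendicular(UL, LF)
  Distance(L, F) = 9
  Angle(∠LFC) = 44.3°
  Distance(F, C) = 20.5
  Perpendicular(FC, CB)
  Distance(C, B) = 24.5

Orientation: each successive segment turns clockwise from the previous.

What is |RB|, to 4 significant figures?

34.52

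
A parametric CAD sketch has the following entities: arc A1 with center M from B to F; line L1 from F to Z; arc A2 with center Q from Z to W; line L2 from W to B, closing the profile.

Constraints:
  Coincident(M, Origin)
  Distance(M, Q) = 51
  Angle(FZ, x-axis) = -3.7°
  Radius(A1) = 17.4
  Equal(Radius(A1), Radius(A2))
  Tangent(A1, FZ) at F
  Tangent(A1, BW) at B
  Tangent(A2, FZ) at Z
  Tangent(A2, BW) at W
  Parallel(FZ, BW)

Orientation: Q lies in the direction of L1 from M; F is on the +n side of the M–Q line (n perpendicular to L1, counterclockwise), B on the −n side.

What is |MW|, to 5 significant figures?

53.887

Tangency of A1 to both parallel lines with radius 17.4 puts F and B at M ± 17.4·n: F = (1.1229, 17.364), B = (-1.1229, -17.364). Equal radii place Z and W the same way about Q: Z = Q + 17.4·n = (52.017, 14.073), W = Q − 17.4·n = (49.771, -20.655). Then |MW| = |W − M| = 53.887.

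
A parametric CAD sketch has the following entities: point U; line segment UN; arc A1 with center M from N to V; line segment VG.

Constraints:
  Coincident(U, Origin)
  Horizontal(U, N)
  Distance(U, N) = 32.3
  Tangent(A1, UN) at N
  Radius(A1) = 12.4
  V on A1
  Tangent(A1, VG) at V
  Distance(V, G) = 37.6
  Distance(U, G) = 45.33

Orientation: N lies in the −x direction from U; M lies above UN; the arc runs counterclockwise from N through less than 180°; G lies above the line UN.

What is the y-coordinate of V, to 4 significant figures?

8.617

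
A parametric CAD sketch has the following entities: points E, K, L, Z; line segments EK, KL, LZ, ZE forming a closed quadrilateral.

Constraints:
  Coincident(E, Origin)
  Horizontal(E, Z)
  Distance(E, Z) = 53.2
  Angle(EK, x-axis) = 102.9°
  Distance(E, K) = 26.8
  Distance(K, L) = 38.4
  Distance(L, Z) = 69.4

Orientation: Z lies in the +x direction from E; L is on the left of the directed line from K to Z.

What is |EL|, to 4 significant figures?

60.08

E is at the origin; E and Z share the same y with |EZ| = 53.2 and Z in +x, so Z = (53.2, 0). EK runs at 102.9° with |EK| = 26.8, so K = (-5.983, 26.12). L is determined by |KL| = 38.4 and |LZ| = 69.4 together: it lies at the intersection of circle(K, 38.4) and circle(Z, 69.4). With |KZ| = 64.69, the foot of the radical line on KZ is 6.518 from K and the perpendicular offset is √(38.4² − 6.518²) = 37.84. Taking the left-of-KZ solution: L = (15.26, 58.11).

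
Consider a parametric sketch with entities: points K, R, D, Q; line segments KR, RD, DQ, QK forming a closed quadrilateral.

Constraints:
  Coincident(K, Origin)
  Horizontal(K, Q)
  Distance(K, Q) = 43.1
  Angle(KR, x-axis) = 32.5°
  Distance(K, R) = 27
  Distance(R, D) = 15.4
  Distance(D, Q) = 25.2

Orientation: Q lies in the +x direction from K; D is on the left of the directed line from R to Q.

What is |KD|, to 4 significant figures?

42.36

Checks: |KQ| = 43.10 ✓; |KR| = 27.00 ✓; |RD| = 15.40 ✓; |DQ| = 25.20 ✓.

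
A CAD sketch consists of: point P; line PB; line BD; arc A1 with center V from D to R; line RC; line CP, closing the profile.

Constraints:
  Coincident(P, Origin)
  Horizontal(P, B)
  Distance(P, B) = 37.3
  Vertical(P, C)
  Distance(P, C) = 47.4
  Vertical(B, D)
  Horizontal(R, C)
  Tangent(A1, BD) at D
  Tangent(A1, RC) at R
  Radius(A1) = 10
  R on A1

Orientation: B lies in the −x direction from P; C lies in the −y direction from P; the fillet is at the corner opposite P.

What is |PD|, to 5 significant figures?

52.821

The virtual corner opposite P is at (-37.300, -47.400). Tangency of A1 to BD means the radius VD is perpendicular to BD and A1 meets RC tangentially, so VR is at right angles to RC, with radius 10.0, so the center V sits 10.0 in from both sides at V = (-27.300, -37.400). That places the tangent points at D = (-37.300, -37.400) on BD and R = (-27.300, -47.400) on RC. Then |PD| = |D − P| = 52.821.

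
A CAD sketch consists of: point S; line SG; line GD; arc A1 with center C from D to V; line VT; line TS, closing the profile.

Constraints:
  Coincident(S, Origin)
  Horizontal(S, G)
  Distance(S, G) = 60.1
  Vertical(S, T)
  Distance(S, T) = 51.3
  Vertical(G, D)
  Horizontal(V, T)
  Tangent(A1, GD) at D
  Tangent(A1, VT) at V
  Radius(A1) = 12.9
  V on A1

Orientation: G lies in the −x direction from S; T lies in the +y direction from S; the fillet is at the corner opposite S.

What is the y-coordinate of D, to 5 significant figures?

38.400

S is at the origin; SG is horizontal with |SG| = 60.1 and G on the −x side, so G = (-60.100, 0.0000). ST is vertical with |ST| = 51.3 and T on the +y side, so T = (0.0000, 51.300). The virtual corner opposite S is at (-60.100, 51.300). The tangent condition forces CD to be normal to GD and tangency of A1 to VT means the radius CV is perpendicular to VT, with radius 12.9, so the center C sits 12.9 in from both sides at C = (-47.200, 38.400). That places the tangent points at D = (-60.100, 38.400) on GD and V = (-47.200, 51.300) on VT. So D.y = 38.400.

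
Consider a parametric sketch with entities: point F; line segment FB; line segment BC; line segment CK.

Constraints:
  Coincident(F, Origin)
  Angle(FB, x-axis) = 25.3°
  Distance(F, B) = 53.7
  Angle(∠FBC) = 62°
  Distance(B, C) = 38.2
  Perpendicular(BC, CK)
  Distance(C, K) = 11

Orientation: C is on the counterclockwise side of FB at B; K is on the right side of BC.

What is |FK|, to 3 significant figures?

59.8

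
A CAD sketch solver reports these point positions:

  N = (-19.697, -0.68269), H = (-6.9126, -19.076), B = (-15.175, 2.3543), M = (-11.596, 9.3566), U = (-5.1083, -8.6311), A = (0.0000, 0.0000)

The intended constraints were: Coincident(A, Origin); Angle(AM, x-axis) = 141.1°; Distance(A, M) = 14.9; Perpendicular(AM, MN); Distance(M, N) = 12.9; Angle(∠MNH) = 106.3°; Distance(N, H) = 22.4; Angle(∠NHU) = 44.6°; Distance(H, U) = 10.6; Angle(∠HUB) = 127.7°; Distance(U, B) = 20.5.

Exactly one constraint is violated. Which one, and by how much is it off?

Distance(U, B) = 20.5 — off by 5.60.

A = (0.00, 0.00) ✓; AM at 141.1° ✓; |AM| = 14.90 ✓; ∠(AM, MN) = 90.00° ✓; |MN| = 12.90 ✓; ∠MNH = 106.3° ✓; |NH| = 22.40 ✓; ∠NHU = 44.60° ✓; |HU| = 10.60 ✓; ∠HUB = 127.7° ✓; |UB| = 14.90 ✗.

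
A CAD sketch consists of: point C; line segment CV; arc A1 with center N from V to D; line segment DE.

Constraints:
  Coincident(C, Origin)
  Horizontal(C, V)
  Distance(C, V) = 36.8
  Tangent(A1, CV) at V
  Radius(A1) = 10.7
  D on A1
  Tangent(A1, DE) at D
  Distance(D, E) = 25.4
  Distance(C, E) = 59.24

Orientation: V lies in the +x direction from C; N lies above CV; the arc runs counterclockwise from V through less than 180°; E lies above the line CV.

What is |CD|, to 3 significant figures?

48.8

Checks: |CV| = 36.80 ✓; |ND| = 10.70 ✓; ∠(ND, DE) = 90.00° ✓; |DE| = 25.40 ✓; |CE| = 59.24 ✓.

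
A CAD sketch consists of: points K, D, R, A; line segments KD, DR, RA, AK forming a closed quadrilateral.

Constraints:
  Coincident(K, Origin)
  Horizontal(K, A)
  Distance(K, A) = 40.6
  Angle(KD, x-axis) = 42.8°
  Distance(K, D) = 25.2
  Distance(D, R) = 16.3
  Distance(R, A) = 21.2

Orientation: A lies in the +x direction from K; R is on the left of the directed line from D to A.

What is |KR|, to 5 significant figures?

40.008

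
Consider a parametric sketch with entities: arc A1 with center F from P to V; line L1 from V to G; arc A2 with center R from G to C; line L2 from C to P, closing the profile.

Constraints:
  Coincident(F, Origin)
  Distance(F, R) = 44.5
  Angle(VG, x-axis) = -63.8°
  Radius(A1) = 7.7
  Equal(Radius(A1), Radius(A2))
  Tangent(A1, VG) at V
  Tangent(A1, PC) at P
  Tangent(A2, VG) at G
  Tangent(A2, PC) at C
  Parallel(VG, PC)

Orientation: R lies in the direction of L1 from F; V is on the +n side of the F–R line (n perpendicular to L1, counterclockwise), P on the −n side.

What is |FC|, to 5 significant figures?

45.161

The slot axis is L1's direction at -63.8°, so u = (cos -63.8°, sin -63.8°) = (0.44151, -0.89726) and n = (−sin -63.8°, cos -63.8°) = (0.89726, 0.44151). F is at the origin and R lies 44.5 along u from F, so R = 44.5·u = (19.647, -39.928). Tangency of A1 to both parallel lines with radius 7.7 puts V and P at F ± 7.7·n: V = (6.9089, 3.3996), P = (-6.9089, -3.3996). Equal radii place G and C the same way about R: G = R + 7.7·n = (26.556, -36.528), C = R − 7.7·n = (12.738, -43.328). Then |FC| = |C − F| = 45.161.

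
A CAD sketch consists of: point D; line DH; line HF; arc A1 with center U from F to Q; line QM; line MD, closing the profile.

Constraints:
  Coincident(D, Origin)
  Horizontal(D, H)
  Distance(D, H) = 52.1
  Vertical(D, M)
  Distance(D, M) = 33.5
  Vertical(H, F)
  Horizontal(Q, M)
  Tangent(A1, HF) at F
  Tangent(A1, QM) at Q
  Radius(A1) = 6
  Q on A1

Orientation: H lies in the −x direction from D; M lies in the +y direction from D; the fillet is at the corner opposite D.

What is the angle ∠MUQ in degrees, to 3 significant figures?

82.6°

The virtual corner opposite D is at (-52.1, 33.5). A1 meets HF tangentially, so UF is at right angles to HF and since A1 is tangent to QM there, UQ ⟂ QM, with radius 6.0, so the center U sits 6.0 in from both sides at U = (-46.1, 27.5). That places the tangent points at F = (-52.1, 27.5) on HF and Q = (-46.1, 33.5) on QM. Then cos ∠MUQ = UM·UQ / (|UM||UQ|), giving 82.6°.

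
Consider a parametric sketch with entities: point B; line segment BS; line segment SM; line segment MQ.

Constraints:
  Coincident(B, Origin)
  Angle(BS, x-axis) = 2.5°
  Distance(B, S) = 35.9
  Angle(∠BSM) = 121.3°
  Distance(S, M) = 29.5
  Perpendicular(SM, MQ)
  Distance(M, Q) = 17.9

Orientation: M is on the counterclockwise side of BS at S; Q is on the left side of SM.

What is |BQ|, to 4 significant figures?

49.82

∠BSM = 121.3°, so SM runs at 2.5° + (180° − 121.3°) = 61.20° from the x-axis; with |SM| = 29.5, M = S + 29.5·(cos 61.20°, sin 61.20°) = (50.08, 27.42). SM is perpendicular to MQ; with |MQ| = 17.9 on the left of SM, Q = M + 17.9·(-0.8763, 0.4818) = (34.39, 36.04). Then |BQ| = |Q − B| = 49.82.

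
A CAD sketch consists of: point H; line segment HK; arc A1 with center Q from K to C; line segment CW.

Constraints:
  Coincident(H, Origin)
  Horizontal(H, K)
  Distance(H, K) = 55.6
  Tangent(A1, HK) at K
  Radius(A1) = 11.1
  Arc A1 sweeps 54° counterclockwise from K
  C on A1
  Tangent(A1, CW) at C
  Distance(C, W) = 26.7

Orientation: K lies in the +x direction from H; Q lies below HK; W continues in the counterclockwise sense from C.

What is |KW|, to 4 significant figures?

35.97

H is at the origin; H and K share the same y with |HK| = 55.6 and K on the +x side, so K = (55.60, 0.000). Since A1 is tangent to HK there, QK ⟂ HK, so Q = K + (0, -11.1) = (55.60, -11.10). On A1, K sits at bearing 90° from Q; a 54° counterclockwise sweep puts C at bearing 144°, so C = Q + 11.1·(cos 144°, sin 144°) = (46.62, -4.576). A1 meets CW tangentially, so QC is at right angles to CW, so CW runs along (−sin 144°, cos 144°); with |CW| = 26.7, W = (30.93, -26.18). Then |KW| = |W − K| = 35.97.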